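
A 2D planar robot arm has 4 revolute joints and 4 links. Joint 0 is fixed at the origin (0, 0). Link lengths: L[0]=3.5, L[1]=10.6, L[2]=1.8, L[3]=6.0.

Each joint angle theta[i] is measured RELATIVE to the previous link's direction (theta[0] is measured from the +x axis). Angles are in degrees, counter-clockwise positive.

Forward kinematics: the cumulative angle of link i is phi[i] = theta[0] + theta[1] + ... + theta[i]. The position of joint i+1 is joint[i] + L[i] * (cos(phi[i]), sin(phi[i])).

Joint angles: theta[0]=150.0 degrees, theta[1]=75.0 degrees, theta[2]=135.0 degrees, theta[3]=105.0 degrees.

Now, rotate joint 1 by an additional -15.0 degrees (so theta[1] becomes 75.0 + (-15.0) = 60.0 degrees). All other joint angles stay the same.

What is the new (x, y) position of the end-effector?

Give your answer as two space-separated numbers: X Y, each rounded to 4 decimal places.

Answer: -10.4723 1.9841

Derivation:
joint[0] = (0.0000, 0.0000)  (base)
link 0: phi[0] = 150 = 150 deg
  cos(150 deg) = -0.8660, sin(150 deg) = 0.5000
  joint[1] = (0.0000, 0.0000) + 3.5 * (-0.8660, 0.5000) = (0.0000 + -3.0311, 0.0000 + 1.7500) = (-3.0311, 1.7500)
link 1: phi[1] = 150 + 60 = 210 deg
  cos(210 deg) = -0.8660, sin(210 deg) = -0.5000
  joint[2] = (-3.0311, 1.7500) + 10.6 * (-0.8660, -0.5000) = (-3.0311 + -9.1799, 1.7500 + -5.3000) = (-12.2110, -3.5500)
link 2: phi[2] = 150 + 60 + 135 = 345 deg
  cos(345 deg) = 0.9659, sin(345 deg) = -0.2588
  joint[3] = (-12.2110, -3.5500) + 1.8 * (0.9659, -0.2588) = (-12.2110 + 1.7387, -3.5500 + -0.4659) = (-10.4723, -4.0159)
link 3: phi[3] = 150 + 60 + 135 + 105 = 450 deg
  cos(450 deg) = 0.0000, sin(450 deg) = 1.0000
  joint[4] = (-10.4723, -4.0159) + 6 * (0.0000, 1.0000) = (-10.4723 + 0.0000, -4.0159 + 6.0000) = (-10.4723, 1.9841)
End effector: (-10.4723, 1.9841)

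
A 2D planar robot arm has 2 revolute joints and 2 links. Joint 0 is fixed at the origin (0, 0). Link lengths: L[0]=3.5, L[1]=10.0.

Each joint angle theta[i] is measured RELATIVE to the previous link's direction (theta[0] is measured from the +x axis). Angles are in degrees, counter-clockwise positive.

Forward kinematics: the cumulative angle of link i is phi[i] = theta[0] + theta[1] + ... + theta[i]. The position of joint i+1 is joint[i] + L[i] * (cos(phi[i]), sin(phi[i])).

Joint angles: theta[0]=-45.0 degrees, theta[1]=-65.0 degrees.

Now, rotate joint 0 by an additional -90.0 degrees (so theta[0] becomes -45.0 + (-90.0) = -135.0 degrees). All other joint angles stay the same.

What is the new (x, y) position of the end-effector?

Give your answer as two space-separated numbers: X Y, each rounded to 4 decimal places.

Answer: -11.8718 0.9453

Derivation:
joint[0] = (0.0000, 0.0000)  (base)
link 0: phi[0] = -135 = -135 deg
  cos(-135 deg) = -0.7071, sin(-135 deg) = -0.7071
  joint[1] = (0.0000, 0.0000) + 3.5 * (-0.7071, -0.7071) = (0.0000 + -2.4749, 0.0000 + -2.4749) = (-2.4749, -2.4749)
link 1: phi[1] = -135 + -65 = -200 deg
  cos(-200 deg) = -0.9397, sin(-200 deg) = 0.3420
  joint[2] = (-2.4749, -2.4749) + 10 * (-0.9397, 0.3420) = (-2.4749 + -9.3969, -2.4749 + 3.4202) = (-11.8718, 0.9453)
End effector: (-11.8718, 0.9453)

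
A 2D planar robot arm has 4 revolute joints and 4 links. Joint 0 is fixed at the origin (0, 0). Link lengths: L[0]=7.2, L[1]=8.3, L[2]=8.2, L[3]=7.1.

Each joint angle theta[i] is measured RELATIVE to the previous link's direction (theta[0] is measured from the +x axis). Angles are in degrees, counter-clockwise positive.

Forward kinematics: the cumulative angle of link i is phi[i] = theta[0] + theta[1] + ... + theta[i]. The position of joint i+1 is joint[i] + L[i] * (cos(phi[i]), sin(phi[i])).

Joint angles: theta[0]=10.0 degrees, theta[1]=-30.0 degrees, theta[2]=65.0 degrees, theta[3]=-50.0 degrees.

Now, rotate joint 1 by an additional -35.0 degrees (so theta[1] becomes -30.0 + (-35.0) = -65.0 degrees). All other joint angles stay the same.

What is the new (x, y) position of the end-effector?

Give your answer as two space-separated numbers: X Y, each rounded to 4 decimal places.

Answer: 25.3656 -8.6886

Derivation:
joint[0] = (0.0000, 0.0000)  (base)
link 0: phi[0] = 10 = 10 deg
  cos(10 deg) = 0.9848, sin(10 deg) = 0.1736
  joint[1] = (0.0000, 0.0000) + 7.2 * (0.9848, 0.1736) = (0.0000 + 7.0906, 0.0000 + 1.2503) = (7.0906, 1.2503)
link 1: phi[1] = 10 + -65 = -55 deg
  cos(-55 deg) = 0.5736, sin(-55 deg) = -0.8192
  joint[2] = (7.0906, 1.2503) + 8.3 * (0.5736, -0.8192) = (7.0906 + 4.7607, 1.2503 + -6.7990) = (11.8513, -5.5487)
link 2: phi[2] = 10 + -65 + 65 = 10 deg
  cos(10 deg) = 0.9848, sin(10 deg) = 0.1736
  joint[3] = (11.8513, -5.5487) + 8.2 * (0.9848, 0.1736) = (11.8513 + 8.0754, -5.5487 + 1.4239) = (19.9267, -4.1248)
link 3: phi[3] = 10 + -65 + 65 + -50 = -40 deg
  cos(-40 deg) = 0.7660, sin(-40 deg) = -0.6428
  joint[4] = (19.9267, -4.1248) + 7.1 * (0.7660, -0.6428) = (19.9267 + 5.4389, -4.1248 + -4.5638) = (25.3656, -8.6886)
End effector: (25.3656, -8.6886)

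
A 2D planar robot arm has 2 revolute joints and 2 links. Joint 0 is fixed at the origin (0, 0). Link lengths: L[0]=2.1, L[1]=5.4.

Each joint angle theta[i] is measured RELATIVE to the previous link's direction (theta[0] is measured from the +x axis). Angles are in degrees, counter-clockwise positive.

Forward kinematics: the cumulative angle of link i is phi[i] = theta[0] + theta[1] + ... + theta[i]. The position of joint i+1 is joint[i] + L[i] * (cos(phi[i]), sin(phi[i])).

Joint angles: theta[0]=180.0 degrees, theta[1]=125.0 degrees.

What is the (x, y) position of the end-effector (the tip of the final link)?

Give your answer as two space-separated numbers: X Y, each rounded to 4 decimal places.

joint[0] = (0.0000, 0.0000)  (base)
link 0: phi[0] = 180 = 180 deg
  cos(180 deg) = -1.0000, sin(180 deg) = 0.0000
  joint[1] = (0.0000, 0.0000) + 2.1 * (-1.0000, 0.0000) = (0.0000 + -2.1000, 0.0000 + 0.0000) = (-2.1000, 0.0000)
link 1: phi[1] = 180 + 125 = 305 deg
  cos(305 deg) = 0.5736, sin(305 deg) = -0.8192
  joint[2] = (-2.1000, 0.0000) + 5.4 * (0.5736, -0.8192) = (-2.1000 + 3.0973, 0.0000 + -4.4234) = (0.9973, -4.4234)
End effector: (0.9973, -4.4234)

Answer: 0.9973 -4.4234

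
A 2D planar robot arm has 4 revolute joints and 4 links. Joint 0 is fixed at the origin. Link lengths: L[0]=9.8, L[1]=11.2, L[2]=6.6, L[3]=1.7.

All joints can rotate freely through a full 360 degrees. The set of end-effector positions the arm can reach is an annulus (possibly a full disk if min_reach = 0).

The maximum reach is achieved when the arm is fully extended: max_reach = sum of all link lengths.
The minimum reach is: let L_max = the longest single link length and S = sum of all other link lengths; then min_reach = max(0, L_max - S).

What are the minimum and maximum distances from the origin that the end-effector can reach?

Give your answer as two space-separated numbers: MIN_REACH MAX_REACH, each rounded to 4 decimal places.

Link lengths: [9.8, 11.2, 6.6, 1.7]
max_reach = 9.8 + 11.2 + 6.6 + 1.7 = 29.3
L_max = max([9.8, 11.2, 6.6, 1.7]) = 11.2
S (sum of others) = 29.3 - 11.2 = 18.1
min_reach = max(0, 11.2 - 18.1) = max(0, -6.9) = 0

Answer: 0.0000 29.3000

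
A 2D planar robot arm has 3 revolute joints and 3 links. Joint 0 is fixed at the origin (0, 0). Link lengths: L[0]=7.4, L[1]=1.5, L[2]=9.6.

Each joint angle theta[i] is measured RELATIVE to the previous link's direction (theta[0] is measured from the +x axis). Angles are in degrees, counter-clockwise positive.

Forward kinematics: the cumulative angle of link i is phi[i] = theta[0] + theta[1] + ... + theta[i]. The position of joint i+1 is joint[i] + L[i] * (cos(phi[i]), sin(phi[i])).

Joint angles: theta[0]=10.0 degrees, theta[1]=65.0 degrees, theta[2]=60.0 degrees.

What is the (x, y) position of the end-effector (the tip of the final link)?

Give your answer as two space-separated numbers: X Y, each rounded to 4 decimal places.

joint[0] = (0.0000, 0.0000)  (base)
link 0: phi[0] = 10 = 10 deg
  cos(10 deg) = 0.9848, sin(10 deg) = 0.1736
  joint[1] = (0.0000, 0.0000) + 7.4 * (0.9848, 0.1736) = (0.0000 + 7.2876, 0.0000 + 1.2850) = (7.2876, 1.2850)
link 1: phi[1] = 10 + 65 = 75 deg
  cos(75 deg) = 0.2588, sin(75 deg) = 0.9659
  joint[2] = (7.2876, 1.2850) + 1.5 * (0.2588, 0.9659) = (7.2876 + 0.3882, 1.2850 + 1.4489) = (7.6758, 2.7339)
link 2: phi[2] = 10 + 65 + 60 = 135 deg
  cos(135 deg) = -0.7071, sin(135 deg) = 0.7071
  joint[3] = (7.6758, 2.7339) + 9.6 * (-0.7071, 0.7071) = (7.6758 + -6.7882, 2.7339 + 6.7882) = (0.8876, 9.5221)
End effector: (0.8876, 9.5221)

Answer: 0.8876 9.5221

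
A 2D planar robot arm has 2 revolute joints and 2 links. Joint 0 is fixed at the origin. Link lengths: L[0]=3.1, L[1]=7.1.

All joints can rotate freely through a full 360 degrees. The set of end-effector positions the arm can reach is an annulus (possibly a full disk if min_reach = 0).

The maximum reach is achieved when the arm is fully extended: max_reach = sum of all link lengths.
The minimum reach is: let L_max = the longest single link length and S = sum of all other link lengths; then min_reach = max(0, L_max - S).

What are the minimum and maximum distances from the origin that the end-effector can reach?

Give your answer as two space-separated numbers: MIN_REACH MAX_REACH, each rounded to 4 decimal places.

Link lengths: [3.1, 7.1]
max_reach = 3.1 + 7.1 = 10.2
L_max = max([3.1, 7.1]) = 7.1
S (sum of others) = 10.2 - 7.1 = 3.1
min_reach = max(0, 7.1 - 3.1) = max(0, 4) = 4

Answer: 4.0000 10.2000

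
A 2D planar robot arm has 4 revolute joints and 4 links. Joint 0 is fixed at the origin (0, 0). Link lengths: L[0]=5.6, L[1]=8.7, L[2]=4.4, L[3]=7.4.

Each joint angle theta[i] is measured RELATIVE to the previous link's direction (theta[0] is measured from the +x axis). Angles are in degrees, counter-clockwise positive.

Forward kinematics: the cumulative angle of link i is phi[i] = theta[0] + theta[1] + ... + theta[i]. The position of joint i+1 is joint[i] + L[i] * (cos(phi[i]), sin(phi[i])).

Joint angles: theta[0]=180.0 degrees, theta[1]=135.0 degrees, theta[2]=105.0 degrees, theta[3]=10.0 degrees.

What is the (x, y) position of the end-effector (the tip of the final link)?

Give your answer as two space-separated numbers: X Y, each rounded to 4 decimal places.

joint[0] = (0.0000, 0.0000)  (base)
link 0: phi[0] = 180 = 180 deg
  cos(180 deg) = -1.0000, sin(180 deg) = 0.0000
  joint[1] = (0.0000, 0.0000) + 5.6 * (-1.0000, 0.0000) = (0.0000 + -5.6000, 0.0000 + 0.0000) = (-5.6000, 0.0000)
link 1: phi[1] = 180 + 135 = 315 deg
  cos(315 deg) = 0.7071, sin(315 deg) = -0.7071
  joint[2] = (-5.6000, 0.0000) + 8.7 * (0.7071, -0.7071) = (-5.6000 + 6.1518, 0.0000 + -6.1518) = (0.5518, -6.1518)
link 2: phi[2] = 180 + 135 + 105 = 420 deg
  cos(420 deg) = 0.5000, sin(420 deg) = 0.8660
  joint[3] = (0.5518, -6.1518) + 4.4 * (0.5000, 0.8660) = (0.5518 + 2.2000, -6.1518 + 3.8105) = (2.7518, -2.3413)
link 3: phi[3] = 180 + 135 + 105 + 10 = 430 deg
  cos(430 deg) = 0.3420, sin(430 deg) = 0.9397
  joint[4] = (2.7518, -2.3413) + 7.4 * (0.3420, 0.9397) = (2.7518 + 2.5309, -2.3413 + 6.9537) = (5.2828, 4.6124)
End effector: (5.2828, 4.6124)

Answer: 5.2828 4.6124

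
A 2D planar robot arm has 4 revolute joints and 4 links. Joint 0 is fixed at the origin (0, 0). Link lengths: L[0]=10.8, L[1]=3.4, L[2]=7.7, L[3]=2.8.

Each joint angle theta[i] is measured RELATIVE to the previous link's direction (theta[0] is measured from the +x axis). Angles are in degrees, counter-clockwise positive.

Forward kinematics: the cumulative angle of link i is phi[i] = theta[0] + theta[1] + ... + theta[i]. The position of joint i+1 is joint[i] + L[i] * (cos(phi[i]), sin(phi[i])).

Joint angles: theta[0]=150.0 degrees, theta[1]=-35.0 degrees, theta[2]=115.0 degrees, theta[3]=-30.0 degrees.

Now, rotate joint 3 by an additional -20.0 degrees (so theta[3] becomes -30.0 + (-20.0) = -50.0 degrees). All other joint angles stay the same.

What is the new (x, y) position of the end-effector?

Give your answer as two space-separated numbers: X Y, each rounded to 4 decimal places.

joint[0] = (0.0000, 0.0000)  (base)
link 0: phi[0] = 150 = 150 deg
  cos(150 deg) = -0.8660, sin(150 deg) = 0.5000
  joint[1] = (0.0000, 0.0000) + 10.8 * (-0.8660, 0.5000) = (0.0000 + -9.3531, 0.0000 + 5.4000) = (-9.3531, 5.4000)
link 1: phi[1] = 150 + -35 = 115 deg
  cos(115 deg) = -0.4226, sin(115 deg) = 0.9063
  joint[2] = (-9.3531, 5.4000) + 3.4 * (-0.4226, 0.9063) = (-9.3531 + -1.4369, 5.4000 + 3.0814) = (-10.7900, 8.4814)
link 2: phi[2] = 150 + -35 + 115 = 230 deg
  cos(230 deg) = -0.6428, sin(230 deg) = -0.7660
  joint[3] = (-10.7900, 8.4814) + 7.7 * (-0.6428, -0.7660) = (-10.7900 + -4.9495, 8.4814 + -5.8985) = (-15.7394, 2.5829)
link 3: phi[3] = 150 + -35 + 115 + -50 = 180 deg
  cos(180 deg) = -1.0000, sin(180 deg) = 0.0000
  joint[4] = (-15.7394, 2.5829) + 2.8 * (-1.0000, 0.0000) = (-15.7394 + -2.8000, 2.5829 + 0.0000) = (-18.5394, 2.5829)
End effector: (-18.5394, 2.5829)

Answer: -18.5394 2.5829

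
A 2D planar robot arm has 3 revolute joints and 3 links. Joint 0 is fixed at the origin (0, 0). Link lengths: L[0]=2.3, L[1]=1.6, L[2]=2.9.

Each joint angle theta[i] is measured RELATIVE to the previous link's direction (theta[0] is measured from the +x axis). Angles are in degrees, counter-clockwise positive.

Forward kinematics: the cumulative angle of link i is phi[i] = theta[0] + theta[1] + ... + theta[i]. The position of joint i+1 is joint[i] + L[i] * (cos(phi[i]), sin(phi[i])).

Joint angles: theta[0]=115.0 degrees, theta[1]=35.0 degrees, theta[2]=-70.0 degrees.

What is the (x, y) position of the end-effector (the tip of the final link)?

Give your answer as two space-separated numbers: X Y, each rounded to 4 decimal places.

Answer: -1.8541 5.7405

Derivation:
joint[0] = (0.0000, 0.0000)  (base)
link 0: phi[0] = 115 = 115 deg
  cos(115 deg) = -0.4226, sin(115 deg) = 0.9063
  joint[1] = (0.0000, 0.0000) + 2.3 * (-0.4226, 0.9063) = (0.0000 + -0.9720, 0.0000 + 2.0845) = (-0.9720, 2.0845)
link 1: phi[1] = 115 + 35 = 150 deg
  cos(150 deg) = -0.8660, sin(150 deg) = 0.5000
  joint[2] = (-0.9720, 2.0845) + 1.6 * (-0.8660, 0.5000) = (-0.9720 + -1.3856, 2.0845 + 0.8000) = (-2.3577, 2.8845)
link 2: phi[2] = 115 + 35 + -70 = 80 deg
  cos(80 deg) = 0.1736, sin(80 deg) = 0.9848
  joint[3] = (-2.3577, 2.8845) + 2.9 * (0.1736, 0.9848) = (-2.3577 + 0.5036, 2.8845 + 2.8559) = (-1.8541, 5.7405)
End effector: (-1.8541, 5.7405)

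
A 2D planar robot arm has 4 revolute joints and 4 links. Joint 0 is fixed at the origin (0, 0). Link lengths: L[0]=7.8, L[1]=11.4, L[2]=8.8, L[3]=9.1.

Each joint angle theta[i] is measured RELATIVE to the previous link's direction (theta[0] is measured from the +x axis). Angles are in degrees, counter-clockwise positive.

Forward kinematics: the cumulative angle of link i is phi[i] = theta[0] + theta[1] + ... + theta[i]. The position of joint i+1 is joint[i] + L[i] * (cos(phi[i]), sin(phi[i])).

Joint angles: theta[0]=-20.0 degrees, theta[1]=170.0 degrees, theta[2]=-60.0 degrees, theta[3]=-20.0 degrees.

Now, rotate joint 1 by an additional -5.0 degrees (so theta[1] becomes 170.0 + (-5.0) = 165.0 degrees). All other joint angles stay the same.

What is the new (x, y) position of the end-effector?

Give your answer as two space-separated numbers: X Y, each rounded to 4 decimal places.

Answer: 2.6041 20.8849

Derivation:
joint[0] = (0.0000, 0.0000)  (base)
link 0: phi[0] = -20 = -20 deg
  cos(-20 deg) = 0.9397, sin(-20 deg) = -0.3420
  joint[1] = (0.0000, 0.0000) + 7.8 * (0.9397, -0.3420) = (0.0000 + 7.3296, 0.0000 + -2.6678) = (7.3296, -2.6678)
link 1: phi[1] = -20 + 165 = 145 deg
  cos(145 deg) = -0.8192, sin(145 deg) = 0.5736
  joint[2] = (7.3296, -2.6678) + 11.4 * (-0.8192, 0.5736) = (7.3296 + -9.3383, -2.6678 + 6.5388) = (-2.0087, 3.8710)
link 2: phi[2] = -20 + 165 + -60 = 85 deg
  cos(85 deg) = 0.0872, sin(85 deg) = 0.9962
  joint[3] = (-2.0087, 3.8710) + 8.8 * (0.0872, 0.9962) = (-2.0087 + 0.7670, 3.8710 + 8.7665) = (-1.2418, 12.6375)
link 3: phi[3] = -20 + 165 + -60 + -20 = 65 deg
  cos(65 deg) = 0.4226, sin(65 deg) = 0.9063
  joint[4] = (-1.2418, 12.6375) + 9.1 * (0.4226, 0.9063) = (-1.2418 + 3.8458, 12.6375 + 8.2474) = (2.6041, 20.8849)
End effector: (2.6041, 20.8849)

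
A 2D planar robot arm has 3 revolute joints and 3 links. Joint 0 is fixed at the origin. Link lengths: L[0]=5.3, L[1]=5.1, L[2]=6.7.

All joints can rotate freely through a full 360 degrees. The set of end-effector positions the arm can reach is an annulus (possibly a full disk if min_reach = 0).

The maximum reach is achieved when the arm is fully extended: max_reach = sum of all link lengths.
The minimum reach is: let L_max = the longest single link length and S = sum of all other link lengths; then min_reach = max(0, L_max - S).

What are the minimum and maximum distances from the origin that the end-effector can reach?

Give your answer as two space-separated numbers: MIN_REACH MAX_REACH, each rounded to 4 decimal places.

Answer: 0.0000 17.1000

Derivation:
Link lengths: [5.3, 5.1, 6.7]
max_reach = 5.3 + 5.1 + 6.7 = 17.1
L_max = max([5.3, 5.1, 6.7]) = 6.7
S (sum of others) = 17.1 - 6.7 = 10.4
min_reach = max(0, 6.7 - 10.4) = max(0, -3.7) = 0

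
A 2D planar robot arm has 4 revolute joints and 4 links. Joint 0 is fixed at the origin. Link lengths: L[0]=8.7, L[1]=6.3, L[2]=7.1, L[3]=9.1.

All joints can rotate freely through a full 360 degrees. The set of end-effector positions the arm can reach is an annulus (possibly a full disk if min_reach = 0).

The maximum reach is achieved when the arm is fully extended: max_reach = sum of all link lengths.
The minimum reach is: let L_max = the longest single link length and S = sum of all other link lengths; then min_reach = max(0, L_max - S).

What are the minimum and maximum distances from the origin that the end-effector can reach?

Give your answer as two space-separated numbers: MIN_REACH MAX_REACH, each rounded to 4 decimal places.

Answer: 0.0000 31.2000

Derivation:
Link lengths: [8.7, 6.3, 7.1, 9.1]
max_reach = 8.7 + 6.3 + 7.1 + 9.1 = 31.2
L_max = max([8.7, 6.3, 7.1, 9.1]) = 9.1
S (sum of others) = 31.2 - 9.1 = 22.1
min_reach = max(0, 9.1 - 22.1) = max(0, -13) = 0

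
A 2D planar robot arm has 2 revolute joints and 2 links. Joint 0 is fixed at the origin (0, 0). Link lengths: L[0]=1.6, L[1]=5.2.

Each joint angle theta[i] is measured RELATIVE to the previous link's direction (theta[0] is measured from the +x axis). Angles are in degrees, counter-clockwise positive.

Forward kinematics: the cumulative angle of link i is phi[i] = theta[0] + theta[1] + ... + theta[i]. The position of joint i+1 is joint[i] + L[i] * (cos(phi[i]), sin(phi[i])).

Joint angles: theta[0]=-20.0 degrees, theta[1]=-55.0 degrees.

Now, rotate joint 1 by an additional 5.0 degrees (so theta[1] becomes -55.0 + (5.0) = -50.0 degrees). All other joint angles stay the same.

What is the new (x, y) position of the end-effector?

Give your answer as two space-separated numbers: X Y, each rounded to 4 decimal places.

Answer: 3.2820 -5.4336

Derivation:
joint[0] = (0.0000, 0.0000)  (base)
link 0: phi[0] = -20 = -20 deg
  cos(-20 deg) = 0.9397, sin(-20 deg) = -0.3420
  joint[1] = (0.0000, 0.0000) + 1.6 * (0.9397, -0.3420) = (0.0000 + 1.5035, 0.0000 + -0.5472) = (1.5035, -0.5472)
link 1: phi[1] = -20 + -50 = -70 deg
  cos(-70 deg) = 0.3420, sin(-70 deg) = -0.9397
  joint[2] = (1.5035, -0.5472) + 5.2 * (0.3420, -0.9397) = (1.5035 + 1.7785, -0.5472 + -4.8864) = (3.2820, -5.4336)
End effector: (3.2820, -5.4336)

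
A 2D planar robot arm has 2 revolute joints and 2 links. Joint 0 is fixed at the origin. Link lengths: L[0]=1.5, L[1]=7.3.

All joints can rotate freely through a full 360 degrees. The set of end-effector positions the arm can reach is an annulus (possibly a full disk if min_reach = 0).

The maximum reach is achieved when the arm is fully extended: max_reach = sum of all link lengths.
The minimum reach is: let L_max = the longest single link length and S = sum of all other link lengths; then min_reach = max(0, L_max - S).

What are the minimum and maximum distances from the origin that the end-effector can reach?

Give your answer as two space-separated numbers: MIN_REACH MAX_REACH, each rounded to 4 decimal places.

Link lengths: [1.5, 7.3]
max_reach = 1.5 + 7.3 = 8.8
L_max = max([1.5, 7.3]) = 7.3
S (sum of others) = 8.8 - 7.3 = 1.5
min_reach = max(0, 7.3 - 1.5) = max(0, 5.8) = 5.8

Answer: 5.8000 8.8000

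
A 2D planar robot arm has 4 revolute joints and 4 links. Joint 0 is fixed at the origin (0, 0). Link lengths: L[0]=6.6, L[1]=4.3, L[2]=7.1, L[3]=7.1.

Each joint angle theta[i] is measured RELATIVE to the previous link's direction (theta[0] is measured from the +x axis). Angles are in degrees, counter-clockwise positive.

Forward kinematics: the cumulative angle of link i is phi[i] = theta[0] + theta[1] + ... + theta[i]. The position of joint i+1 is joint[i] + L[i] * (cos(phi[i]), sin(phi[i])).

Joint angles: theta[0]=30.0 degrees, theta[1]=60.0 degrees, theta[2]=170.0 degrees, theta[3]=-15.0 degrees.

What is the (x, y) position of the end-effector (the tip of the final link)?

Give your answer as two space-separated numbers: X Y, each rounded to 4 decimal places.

joint[0] = (0.0000, 0.0000)  (base)
link 0: phi[0] = 30 = 30 deg
  cos(30 deg) = 0.8660, sin(30 deg) = 0.5000
  joint[1] = (0.0000, 0.0000) + 6.6 * (0.8660, 0.5000) = (0.0000 + 5.7158, 0.0000 + 3.3000) = (5.7158, 3.3000)
link 1: phi[1] = 30 + 60 = 90 deg
  cos(90 deg) = 0.0000, sin(90 deg) = 1.0000
  joint[2] = (5.7158, 3.3000) + 4.3 * (0.0000, 1.0000) = (5.7158 + 0.0000, 3.3000 + 4.3000) = (5.7158, 7.6000)
link 2: phi[2] = 30 + 60 + 170 = 260 deg
  cos(260 deg) = -0.1736, sin(260 deg) = -0.9848
  joint[3] = (5.7158, 7.6000) + 7.1 * (-0.1736, -0.9848) = (5.7158 + -1.2329, 7.6000 + -6.9921) = (4.4829, 0.6079)
link 3: phi[3] = 30 + 60 + 170 + -15 = 245 deg
  cos(245 deg) = -0.4226, sin(245 deg) = -0.9063
  joint[4] = (4.4829, 0.6079) + 7.1 * (-0.4226, -0.9063) = (4.4829 + -3.0006, 0.6079 + -6.4348) = (1.4823, -5.8269)
End effector: (1.4823, -5.8269)

Answer: 1.4823 -5.8269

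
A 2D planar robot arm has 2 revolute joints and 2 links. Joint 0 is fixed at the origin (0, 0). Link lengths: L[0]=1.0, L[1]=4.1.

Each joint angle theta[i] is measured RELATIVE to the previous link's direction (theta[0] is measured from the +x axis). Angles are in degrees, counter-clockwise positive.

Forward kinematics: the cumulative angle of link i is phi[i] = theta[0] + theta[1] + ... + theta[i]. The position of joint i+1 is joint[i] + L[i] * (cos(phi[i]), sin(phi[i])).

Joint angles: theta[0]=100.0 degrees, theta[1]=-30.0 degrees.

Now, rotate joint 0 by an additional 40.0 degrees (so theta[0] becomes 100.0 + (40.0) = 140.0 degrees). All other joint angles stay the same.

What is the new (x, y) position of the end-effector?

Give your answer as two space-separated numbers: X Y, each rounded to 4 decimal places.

joint[0] = (0.0000, 0.0000)  (base)
link 0: phi[0] = 140 = 140 deg
  cos(140 deg) = -0.7660, sin(140 deg) = 0.6428
  joint[1] = (0.0000, 0.0000) + 1 * (-0.7660, 0.6428) = (0.0000 + -0.7660, 0.0000 + 0.6428) = (-0.7660, 0.6428)
link 1: phi[1] = 140 + -30 = 110 deg
  cos(110 deg) = -0.3420, sin(110 deg) = 0.9397
  joint[2] = (-0.7660, 0.6428) + 4.1 * (-0.3420, 0.9397) = (-0.7660 + -1.4023, 0.6428 + 3.8527) = (-2.1683, 4.4955)
End effector: (-2.1683, 4.4955)

Answer: -2.1683 4.4955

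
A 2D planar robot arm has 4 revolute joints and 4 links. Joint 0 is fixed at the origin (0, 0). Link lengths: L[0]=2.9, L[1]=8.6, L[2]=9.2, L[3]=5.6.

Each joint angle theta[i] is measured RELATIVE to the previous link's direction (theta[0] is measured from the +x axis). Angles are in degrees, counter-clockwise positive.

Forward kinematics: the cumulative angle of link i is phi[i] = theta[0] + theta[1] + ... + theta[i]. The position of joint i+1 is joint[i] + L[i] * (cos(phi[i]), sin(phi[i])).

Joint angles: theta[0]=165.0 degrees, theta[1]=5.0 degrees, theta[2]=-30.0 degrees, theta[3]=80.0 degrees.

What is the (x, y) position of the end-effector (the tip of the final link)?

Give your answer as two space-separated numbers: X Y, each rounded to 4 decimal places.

Answer: -22.6080 4.5580

Derivation:
joint[0] = (0.0000, 0.0000)  (base)
link 0: phi[0] = 165 = 165 deg
  cos(165 deg) = -0.9659, sin(165 deg) = 0.2588
  joint[1] = (0.0000, 0.0000) + 2.9 * (-0.9659, 0.2588) = (0.0000 + -2.8012, 0.0000 + 0.7506) = (-2.8012, 0.7506)
link 1: phi[1] = 165 + 5 = 170 deg
  cos(170 deg) = -0.9848, sin(170 deg) = 0.1736
  joint[2] = (-2.8012, 0.7506) + 8.6 * (-0.9848, 0.1736) = (-2.8012 + -8.4693, 0.7506 + 1.4934) = (-11.2705, 2.2439)
link 2: phi[2] = 165 + 5 + -30 = 140 deg
  cos(140 deg) = -0.7660, sin(140 deg) = 0.6428
  joint[3] = (-11.2705, 2.2439) + 9.2 * (-0.7660, 0.6428) = (-11.2705 + -7.0476, 2.2439 + 5.9136) = (-18.3181, 8.1576)
link 3: phi[3] = 165 + 5 + -30 + 80 = 220 deg
  cos(220 deg) = -0.7660, sin(220 deg) = -0.6428
  joint[4] = (-18.3181, 8.1576) + 5.6 * (-0.7660, -0.6428) = (-18.3181 + -4.2898, 8.1576 + -3.5996) = (-22.6080, 4.5580)
End effector: (-22.6080, 4.5580)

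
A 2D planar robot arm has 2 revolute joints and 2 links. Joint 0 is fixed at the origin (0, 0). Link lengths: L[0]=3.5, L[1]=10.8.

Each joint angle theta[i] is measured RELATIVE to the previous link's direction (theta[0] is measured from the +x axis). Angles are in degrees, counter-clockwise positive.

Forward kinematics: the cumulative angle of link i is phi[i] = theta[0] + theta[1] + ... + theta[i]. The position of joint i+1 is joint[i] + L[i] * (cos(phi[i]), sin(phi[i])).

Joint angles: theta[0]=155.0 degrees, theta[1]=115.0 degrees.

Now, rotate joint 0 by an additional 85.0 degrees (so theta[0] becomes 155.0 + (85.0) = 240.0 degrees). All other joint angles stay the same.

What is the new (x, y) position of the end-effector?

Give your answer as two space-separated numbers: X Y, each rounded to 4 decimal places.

Answer: 9.0089 -3.9724

Derivation:
joint[0] = (0.0000, 0.0000)  (base)
link 0: phi[0] = 240 = 240 deg
  cos(240 deg) = -0.5000, sin(240 deg) = -0.8660
  joint[1] = (0.0000, 0.0000) + 3.5 * (-0.5000, -0.8660) = (0.0000 + -1.7500, 0.0000 + -3.0311) = (-1.7500, -3.0311)
link 1: phi[1] = 240 + 115 = 355 deg
  cos(355 deg) = 0.9962, sin(355 deg) = -0.0872
  joint[2] = (-1.7500, -3.0311) + 10.8 * (0.9962, -0.0872) = (-1.7500 + 10.7589, -3.0311 + -0.9413) = (9.0089, -3.9724)
End effector: (9.0089, -3.9724)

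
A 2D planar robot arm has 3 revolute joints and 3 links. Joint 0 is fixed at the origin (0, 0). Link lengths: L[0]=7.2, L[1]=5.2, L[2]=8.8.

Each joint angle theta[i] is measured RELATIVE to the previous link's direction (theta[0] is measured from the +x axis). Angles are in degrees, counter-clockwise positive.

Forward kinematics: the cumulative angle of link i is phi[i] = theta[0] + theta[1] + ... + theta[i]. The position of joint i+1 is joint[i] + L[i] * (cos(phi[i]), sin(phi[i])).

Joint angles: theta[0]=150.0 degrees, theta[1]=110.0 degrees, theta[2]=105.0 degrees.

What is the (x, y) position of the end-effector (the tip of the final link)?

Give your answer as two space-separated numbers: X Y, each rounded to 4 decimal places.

Answer: 1.6282 -0.7540

Derivation:
joint[0] = (0.0000, 0.0000)  (base)
link 0: phi[0] = 150 = 150 deg
  cos(150 deg) = -0.8660, sin(150 deg) = 0.5000
  joint[1] = (0.0000, 0.0000) + 7.2 * (-0.8660, 0.5000) = (0.0000 + -6.2354, 0.0000 + 3.6000) = (-6.2354, 3.6000)
link 1: phi[1] = 150 + 110 = 260 deg
  cos(260 deg) = -0.1736, sin(260 deg) = -0.9848
  joint[2] = (-6.2354, 3.6000) + 5.2 * (-0.1736, -0.9848) = (-6.2354 + -0.9030, 3.6000 + -5.1210) = (-7.1384, -1.5210)
link 2: phi[2] = 150 + 110 + 105 = 365 deg
  cos(365 deg) = 0.9962, sin(365 deg) = 0.0872
  joint[3] = (-7.1384, -1.5210) + 8.8 * (0.9962, 0.0872) = (-7.1384 + 8.7665, -1.5210 + 0.7670) = (1.6282, -0.7540)
End effector: (1.6282, -0.7540)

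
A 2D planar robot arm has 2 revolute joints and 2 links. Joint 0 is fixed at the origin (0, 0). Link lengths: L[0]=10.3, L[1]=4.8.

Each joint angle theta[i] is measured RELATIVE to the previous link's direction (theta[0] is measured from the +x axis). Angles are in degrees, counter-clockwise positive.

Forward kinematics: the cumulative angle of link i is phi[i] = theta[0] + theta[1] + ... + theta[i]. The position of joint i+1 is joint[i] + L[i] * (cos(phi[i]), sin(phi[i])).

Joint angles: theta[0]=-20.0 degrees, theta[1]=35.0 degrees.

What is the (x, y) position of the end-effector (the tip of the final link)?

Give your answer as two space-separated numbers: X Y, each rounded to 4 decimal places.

joint[0] = (0.0000, 0.0000)  (base)
link 0: phi[0] = -20 = -20 deg
  cos(-20 deg) = 0.9397, sin(-20 deg) = -0.3420
  joint[1] = (0.0000, 0.0000) + 10.3 * (0.9397, -0.3420) = (0.0000 + 9.6788, 0.0000 + -3.5228) = (9.6788, -3.5228)
link 1: phi[1] = -20 + 35 = 15 deg
  cos(15 deg) = 0.9659, sin(15 deg) = 0.2588
  joint[2] = (9.6788, -3.5228) + 4.8 * (0.9659, 0.2588) = (9.6788 + 4.6364, -3.5228 + 1.2423) = (14.3153, -2.2805)
End effector: (14.3153, -2.2805)

Answer: 14.3153 -2.2805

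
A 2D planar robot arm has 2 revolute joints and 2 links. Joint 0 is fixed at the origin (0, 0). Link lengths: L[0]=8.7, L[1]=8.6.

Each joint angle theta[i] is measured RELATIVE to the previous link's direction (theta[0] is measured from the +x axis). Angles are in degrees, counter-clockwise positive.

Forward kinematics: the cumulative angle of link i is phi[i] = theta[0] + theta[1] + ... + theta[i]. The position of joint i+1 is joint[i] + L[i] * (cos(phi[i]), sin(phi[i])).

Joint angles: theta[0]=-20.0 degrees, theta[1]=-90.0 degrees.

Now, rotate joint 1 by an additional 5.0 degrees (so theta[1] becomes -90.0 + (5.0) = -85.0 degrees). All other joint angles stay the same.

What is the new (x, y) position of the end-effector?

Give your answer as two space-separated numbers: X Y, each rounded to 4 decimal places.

joint[0] = (0.0000, 0.0000)  (base)
link 0: phi[0] = -20 = -20 deg
  cos(-20 deg) = 0.9397, sin(-20 deg) = -0.3420
  joint[1] = (0.0000, 0.0000) + 8.7 * (0.9397, -0.3420) = (0.0000 + 8.1753, 0.0000 + -2.9756) = (8.1753, -2.9756)
link 1: phi[1] = -20 + -85 = -105 deg
  cos(-105 deg) = -0.2588, sin(-105 deg) = -0.9659
  joint[2] = (8.1753, -2.9756) + 8.6 * (-0.2588, -0.9659) = (8.1753 + -2.2258, -2.9756 + -8.3070) = (5.9495, -11.2825)
End effector: (5.9495, -11.2825)

Answer: 5.9495 -11.2825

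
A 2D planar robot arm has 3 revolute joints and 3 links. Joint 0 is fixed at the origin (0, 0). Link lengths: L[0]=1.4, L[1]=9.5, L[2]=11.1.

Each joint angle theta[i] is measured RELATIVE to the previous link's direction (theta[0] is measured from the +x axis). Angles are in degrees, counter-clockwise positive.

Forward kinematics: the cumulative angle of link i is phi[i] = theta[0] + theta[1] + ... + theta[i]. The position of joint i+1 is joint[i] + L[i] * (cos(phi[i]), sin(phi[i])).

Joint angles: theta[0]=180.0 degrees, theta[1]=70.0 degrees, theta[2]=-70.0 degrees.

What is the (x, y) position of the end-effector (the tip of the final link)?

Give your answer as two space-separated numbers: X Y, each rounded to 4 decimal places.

joint[0] = (0.0000, 0.0000)  (base)
link 0: phi[0] = 180 = 180 deg
  cos(180 deg) = -1.0000, sin(180 deg) = 0.0000
  joint[1] = (0.0000, 0.0000) + 1.4 * (-1.0000, 0.0000) = (0.0000 + -1.4000, 0.0000 + 0.0000) = (-1.4000, 0.0000)
link 1: phi[1] = 180 + 70 = 250 deg
  cos(250 deg) = -0.3420, sin(250 deg) = -0.9397
  joint[2] = (-1.4000, 0.0000) + 9.5 * (-0.3420, -0.9397) = (-1.4000 + -3.2492, 0.0000 + -8.9271) = (-4.6492, -8.9271)
link 2: phi[2] = 180 + 70 + -70 = 180 deg
  cos(180 deg) = -1.0000, sin(180 deg) = 0.0000
  joint[3] = (-4.6492, -8.9271) + 11.1 * (-1.0000, 0.0000) = (-4.6492 + -11.1000, -8.9271 + 0.0000) = (-15.7492, -8.9271)
End effector: (-15.7492, -8.9271)

Answer: -15.7492 -8.9271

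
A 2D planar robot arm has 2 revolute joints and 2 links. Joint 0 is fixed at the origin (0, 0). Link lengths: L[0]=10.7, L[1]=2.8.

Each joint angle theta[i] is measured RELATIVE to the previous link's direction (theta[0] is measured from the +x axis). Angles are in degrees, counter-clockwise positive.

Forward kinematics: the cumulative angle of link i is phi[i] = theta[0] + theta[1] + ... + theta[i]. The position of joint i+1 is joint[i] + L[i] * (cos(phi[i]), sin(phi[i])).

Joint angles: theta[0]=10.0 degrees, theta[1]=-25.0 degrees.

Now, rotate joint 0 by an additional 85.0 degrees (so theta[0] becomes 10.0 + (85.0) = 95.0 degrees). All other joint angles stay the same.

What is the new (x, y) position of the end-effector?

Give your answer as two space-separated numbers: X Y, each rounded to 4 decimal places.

Answer: 0.0251 13.2904

Derivation:
joint[0] = (0.0000, 0.0000)  (base)
link 0: phi[0] = 95 = 95 deg
  cos(95 deg) = -0.0872, sin(95 deg) = 0.9962
  joint[1] = (0.0000, 0.0000) + 10.7 * (-0.0872, 0.9962) = (0.0000 + -0.9326, 0.0000 + 10.6593) = (-0.9326, 10.6593)
link 1: phi[1] = 95 + -25 = 70 deg
  cos(70 deg) = 0.3420, sin(70 deg) = 0.9397
  joint[2] = (-0.9326, 10.6593) + 2.8 * (0.3420, 0.9397) = (-0.9326 + 0.9577, 10.6593 + 2.6311) = (0.0251, 13.2904)
End effector: (0.0251, 13.2904)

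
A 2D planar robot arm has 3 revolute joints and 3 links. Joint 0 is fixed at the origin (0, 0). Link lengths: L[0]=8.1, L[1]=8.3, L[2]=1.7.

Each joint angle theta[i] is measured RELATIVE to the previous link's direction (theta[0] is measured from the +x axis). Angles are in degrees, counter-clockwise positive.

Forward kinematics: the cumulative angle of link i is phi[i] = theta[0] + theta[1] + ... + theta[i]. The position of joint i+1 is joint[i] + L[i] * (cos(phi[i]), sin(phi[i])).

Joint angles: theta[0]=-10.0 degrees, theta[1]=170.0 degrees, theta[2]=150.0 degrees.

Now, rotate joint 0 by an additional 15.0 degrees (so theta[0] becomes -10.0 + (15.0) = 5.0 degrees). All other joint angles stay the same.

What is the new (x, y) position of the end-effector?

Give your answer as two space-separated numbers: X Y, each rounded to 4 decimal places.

joint[0] = (0.0000, 0.0000)  (base)
link 0: phi[0] = 5 = 5 deg
  cos(5 deg) = 0.9962, sin(5 deg) = 0.0872
  joint[1] = (0.0000, 0.0000) + 8.1 * (0.9962, 0.0872) = (0.0000 + 8.0692, 0.0000 + 0.7060) = (8.0692, 0.7060)
link 1: phi[1] = 5 + 170 = 175 deg
  cos(175 deg) = -0.9962, sin(175 deg) = 0.0872
  joint[2] = (8.0692, 0.7060) + 8.3 * (-0.9962, 0.0872) = (8.0692 + -8.2684, 0.7060 + 0.7234) = (-0.1992, 1.4294)
link 2: phi[2] = 5 + 170 + 150 = 325 deg
  cos(325 deg) = 0.8192, sin(325 deg) = -0.5736
  joint[3] = (-0.1992, 1.4294) + 1.7 * (0.8192, -0.5736) = (-0.1992 + 1.3926, 1.4294 + -0.9751) = (1.1933, 0.4543)
End effector: (1.1933, 0.4543)

Answer: 1.1933 0.4543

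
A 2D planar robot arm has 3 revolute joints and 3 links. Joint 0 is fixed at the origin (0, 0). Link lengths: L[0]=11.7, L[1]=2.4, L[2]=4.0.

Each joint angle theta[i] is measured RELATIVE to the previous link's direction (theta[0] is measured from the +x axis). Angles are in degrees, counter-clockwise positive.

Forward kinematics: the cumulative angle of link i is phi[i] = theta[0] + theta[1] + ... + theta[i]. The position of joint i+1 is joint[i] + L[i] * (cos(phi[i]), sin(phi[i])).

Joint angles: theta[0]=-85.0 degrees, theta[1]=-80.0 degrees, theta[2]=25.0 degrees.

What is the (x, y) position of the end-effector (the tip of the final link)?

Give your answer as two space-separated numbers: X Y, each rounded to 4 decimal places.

Answer: -4.3627 -14.8478

Derivation:
joint[0] = (0.0000, 0.0000)  (base)
link 0: phi[0] = -85 = -85 deg
  cos(-85 deg) = 0.0872, sin(-85 deg) = -0.9962
  joint[1] = (0.0000, 0.0000) + 11.7 * (0.0872, -0.9962) = (0.0000 + 1.0197, 0.0000 + -11.6555) = (1.0197, -11.6555)
link 1: phi[1] = -85 + -80 = -165 deg
  cos(-165 deg) = -0.9659, sin(-165 deg) = -0.2588
  joint[2] = (1.0197, -11.6555) + 2.4 * (-0.9659, -0.2588) = (1.0197 + -2.3182, -11.6555 + -0.6212) = (-1.2985, -12.2766)
link 2: phi[2] = -85 + -80 + 25 = -140 deg
  cos(-140 deg) = -0.7660, sin(-140 deg) = -0.6428
  joint[3] = (-1.2985, -12.2766) + 4 * (-0.7660, -0.6428) = (-1.2985 + -3.0642, -12.2766 + -2.5712) = (-4.3627, -14.8478)
End effector: (-4.3627, -14.8478)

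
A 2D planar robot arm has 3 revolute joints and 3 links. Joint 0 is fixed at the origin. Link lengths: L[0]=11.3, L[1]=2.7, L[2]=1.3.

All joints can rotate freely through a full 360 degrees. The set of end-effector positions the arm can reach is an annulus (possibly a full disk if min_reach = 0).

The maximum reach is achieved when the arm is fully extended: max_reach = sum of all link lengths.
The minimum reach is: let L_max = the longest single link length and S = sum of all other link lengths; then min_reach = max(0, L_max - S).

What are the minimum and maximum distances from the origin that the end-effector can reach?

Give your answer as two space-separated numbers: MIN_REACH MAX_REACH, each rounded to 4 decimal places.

Link lengths: [11.3, 2.7, 1.3]
max_reach = 11.3 + 2.7 + 1.3 = 15.3
L_max = max([11.3, 2.7, 1.3]) = 11.3
S (sum of others) = 15.3 - 11.3 = 4
min_reach = max(0, 11.3 - 4) = max(0, 7.3) = 7.3

Answer: 7.3000 15.3000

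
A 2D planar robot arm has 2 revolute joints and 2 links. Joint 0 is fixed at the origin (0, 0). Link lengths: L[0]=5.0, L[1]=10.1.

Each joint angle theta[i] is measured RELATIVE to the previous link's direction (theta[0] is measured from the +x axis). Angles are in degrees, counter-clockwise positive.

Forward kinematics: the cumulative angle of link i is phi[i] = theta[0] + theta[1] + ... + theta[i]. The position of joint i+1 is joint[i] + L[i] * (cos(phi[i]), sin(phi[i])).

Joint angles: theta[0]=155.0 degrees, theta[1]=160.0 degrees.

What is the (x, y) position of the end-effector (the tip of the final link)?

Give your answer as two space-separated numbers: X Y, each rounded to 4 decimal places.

joint[0] = (0.0000, 0.0000)  (base)
link 0: phi[0] = 155 = 155 deg
  cos(155 deg) = -0.9063, sin(155 deg) = 0.4226
  joint[1] = (0.0000, 0.0000) + 5 * (-0.9063, 0.4226) = (0.0000 + -4.5315, 0.0000 + 2.1131) = (-4.5315, 2.1131)
link 1: phi[1] = 155 + 160 = 315 deg
  cos(315 deg) = 0.7071, sin(315 deg) = -0.7071
  joint[2] = (-4.5315, 2.1131) + 10.1 * (0.7071, -0.7071) = (-4.5315 + 7.1418, 2.1131 + -7.1418) = (2.6102, -5.0287)
End effector: (2.6102, -5.0287)

Answer: 2.6102 -5.0287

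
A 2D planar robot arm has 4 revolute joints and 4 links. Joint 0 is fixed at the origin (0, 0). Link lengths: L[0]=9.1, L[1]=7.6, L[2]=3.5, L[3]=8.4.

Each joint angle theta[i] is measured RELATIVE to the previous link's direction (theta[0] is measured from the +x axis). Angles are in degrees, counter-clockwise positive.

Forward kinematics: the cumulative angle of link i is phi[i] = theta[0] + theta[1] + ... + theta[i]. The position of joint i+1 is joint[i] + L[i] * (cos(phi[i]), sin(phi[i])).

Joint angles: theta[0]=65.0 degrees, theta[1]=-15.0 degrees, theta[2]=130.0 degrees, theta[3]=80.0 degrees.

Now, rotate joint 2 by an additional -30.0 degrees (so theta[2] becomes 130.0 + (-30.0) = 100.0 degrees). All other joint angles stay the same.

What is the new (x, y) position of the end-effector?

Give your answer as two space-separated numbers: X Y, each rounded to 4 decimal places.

joint[0] = (0.0000, 0.0000)  (base)
link 0: phi[0] = 65 = 65 deg
  cos(65 deg) = 0.4226, sin(65 deg) = 0.9063
  joint[1] = (0.0000, 0.0000) + 9.1 * (0.4226, 0.9063) = (0.0000 + 3.8458, 0.0000 + 8.2474) = (3.8458, 8.2474)
link 1: phi[1] = 65 + -15 = 50 deg
  cos(50 deg) = 0.6428, sin(50 deg) = 0.7660
  joint[2] = (3.8458, 8.2474) + 7.6 * (0.6428, 0.7660) = (3.8458 + 4.8852, 8.2474 + 5.8219) = (8.7310, 14.0693)
link 2: phi[2] = 65 + -15 + 100 = 150 deg
  cos(150 deg) = -0.8660, sin(150 deg) = 0.5000
  joint[3] = (8.7310, 14.0693) + 3.5 * (-0.8660, 0.5000) = (8.7310 + -3.0311, 14.0693 + 1.7500) = (5.6999, 15.8193)
link 3: phi[3] = 65 + -15 + 100 + 80 = 230 deg
  cos(230 deg) = -0.6428, sin(230 deg) = -0.7660
  joint[4] = (5.6999, 15.8193) + 8.4 * (-0.6428, -0.7660) = (5.6999 + -5.3994, 15.8193 + -6.4348) = (0.3005, 9.3846)
End effector: (0.3005, 9.3846)

Answer: 0.3005 9.3846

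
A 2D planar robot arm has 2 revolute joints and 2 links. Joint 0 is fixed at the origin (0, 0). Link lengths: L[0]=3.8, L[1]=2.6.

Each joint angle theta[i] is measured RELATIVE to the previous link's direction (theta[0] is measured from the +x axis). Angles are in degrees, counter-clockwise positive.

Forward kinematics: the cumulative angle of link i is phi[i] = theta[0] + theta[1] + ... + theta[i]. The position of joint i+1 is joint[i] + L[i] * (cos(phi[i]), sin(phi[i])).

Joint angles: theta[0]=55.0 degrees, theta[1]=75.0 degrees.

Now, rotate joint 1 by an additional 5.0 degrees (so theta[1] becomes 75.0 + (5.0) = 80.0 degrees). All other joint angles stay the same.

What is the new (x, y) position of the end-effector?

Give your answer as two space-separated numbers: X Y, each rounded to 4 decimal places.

Answer: 0.3411 4.9513

Derivation:
joint[0] = (0.0000, 0.0000)  (base)
link 0: phi[0] = 55 = 55 deg
  cos(55 deg) = 0.5736, sin(55 deg) = 0.8192
  joint[1] = (0.0000, 0.0000) + 3.8 * (0.5736, 0.8192) = (0.0000 + 2.1796, 0.0000 + 3.1128) = (2.1796, 3.1128)
link 1: phi[1] = 55 + 80 = 135 deg
  cos(135 deg) = -0.7071, sin(135 deg) = 0.7071
  joint[2] = (2.1796, 3.1128) + 2.6 * (-0.7071, 0.7071) = (2.1796 + -1.8385, 3.1128 + 1.8385) = (0.3411, 4.9513)
End effector: (0.3411, 4.9513)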